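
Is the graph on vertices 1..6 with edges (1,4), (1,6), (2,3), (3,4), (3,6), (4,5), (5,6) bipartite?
Yes. Partition: {1, 3, 5}, {2, 4, 6}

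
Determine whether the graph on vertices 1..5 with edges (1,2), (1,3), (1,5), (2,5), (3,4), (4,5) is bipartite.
No (odd cycle of length 3: 5 -> 1 -> 2 -> 5)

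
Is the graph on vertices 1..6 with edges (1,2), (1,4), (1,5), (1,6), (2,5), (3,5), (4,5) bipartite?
No (odd cycle of length 3: 5 -> 1 -> 2 -> 5)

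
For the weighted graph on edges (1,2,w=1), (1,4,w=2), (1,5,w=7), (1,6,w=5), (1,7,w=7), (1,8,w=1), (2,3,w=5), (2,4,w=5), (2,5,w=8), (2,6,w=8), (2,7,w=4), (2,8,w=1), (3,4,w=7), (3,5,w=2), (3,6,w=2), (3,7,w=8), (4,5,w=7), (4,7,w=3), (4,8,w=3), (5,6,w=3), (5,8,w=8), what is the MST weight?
16 (MST edges: (1,2,w=1), (1,4,w=2), (1,6,w=5), (1,8,w=1), (3,5,w=2), (3,6,w=2), (4,7,w=3); sum of weights 1 + 2 + 5 + 1 + 2 + 2 + 3 = 16)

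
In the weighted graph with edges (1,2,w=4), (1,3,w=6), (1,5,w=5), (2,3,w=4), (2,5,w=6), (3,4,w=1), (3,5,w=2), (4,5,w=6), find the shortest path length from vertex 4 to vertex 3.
1 (path: 4 -> 3; weights 1 = 1)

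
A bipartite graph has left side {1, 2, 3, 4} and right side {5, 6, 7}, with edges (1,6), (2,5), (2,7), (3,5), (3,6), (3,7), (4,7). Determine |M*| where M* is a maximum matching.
3 (matching: (1,6), (2,7), (3,5); upper bound min(|L|,|R|) = min(4,3) = 3)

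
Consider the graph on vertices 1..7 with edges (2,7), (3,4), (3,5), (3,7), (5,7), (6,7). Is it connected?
No, it has 2 components: {1}, {2, 3, 4, 5, 6, 7}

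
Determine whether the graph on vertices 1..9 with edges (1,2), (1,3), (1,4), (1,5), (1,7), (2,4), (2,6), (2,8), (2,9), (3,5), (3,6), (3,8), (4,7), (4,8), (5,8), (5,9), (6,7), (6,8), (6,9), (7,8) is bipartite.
No (odd cycle of length 3: 2 -> 1 -> 4 -> 2)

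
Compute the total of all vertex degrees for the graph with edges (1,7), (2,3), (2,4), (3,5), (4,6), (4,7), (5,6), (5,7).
16 (handshake: sum of degrees = 2|E| = 2 x 8 = 16)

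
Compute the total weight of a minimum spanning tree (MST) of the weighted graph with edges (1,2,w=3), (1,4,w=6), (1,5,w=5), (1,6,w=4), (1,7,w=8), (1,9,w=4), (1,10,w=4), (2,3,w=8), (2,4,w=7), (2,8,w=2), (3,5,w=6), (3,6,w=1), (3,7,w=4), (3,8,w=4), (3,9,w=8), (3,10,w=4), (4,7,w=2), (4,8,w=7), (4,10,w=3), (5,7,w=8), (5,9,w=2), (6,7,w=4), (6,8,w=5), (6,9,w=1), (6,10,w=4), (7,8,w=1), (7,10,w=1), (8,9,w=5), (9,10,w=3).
16 (MST edges: (1,2,w=3), (2,8,w=2), (3,6,w=1), (4,7,w=2), (5,9,w=2), (6,9,w=1), (7,8,w=1), (7,10,w=1), (9,10,w=3); sum of weights 3 + 2 + 1 + 2 + 2 + 1 + 1 + 1 + 3 = 16)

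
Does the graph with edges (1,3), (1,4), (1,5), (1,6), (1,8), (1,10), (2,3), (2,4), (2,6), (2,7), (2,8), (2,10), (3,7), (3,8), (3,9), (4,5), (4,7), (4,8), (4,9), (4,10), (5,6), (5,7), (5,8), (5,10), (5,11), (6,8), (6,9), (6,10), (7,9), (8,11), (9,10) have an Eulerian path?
No (6 vertices have odd degree: {3, 4, 5, 7, 8, 9}; Eulerian path requires 0 or 2)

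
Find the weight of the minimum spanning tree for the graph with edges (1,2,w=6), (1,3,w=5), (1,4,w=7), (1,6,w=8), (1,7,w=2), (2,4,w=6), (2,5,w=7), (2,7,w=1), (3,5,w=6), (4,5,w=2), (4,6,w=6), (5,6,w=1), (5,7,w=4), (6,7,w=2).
13 (MST edges: (1,3,w=5), (1,7,w=2), (2,7,w=1), (4,5,w=2), (5,6,w=1), (6,7,w=2); sum of weights 5 + 2 + 1 + 2 + 1 + 2 = 13)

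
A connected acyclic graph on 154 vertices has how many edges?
153 (A tree on V vertices has V - 1 edges, so 154 - 1 = 153)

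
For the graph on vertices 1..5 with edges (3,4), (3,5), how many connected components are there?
3 (components: {1}, {2}, {3, 4, 5})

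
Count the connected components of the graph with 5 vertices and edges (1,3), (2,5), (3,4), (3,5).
1 (components: {1, 2, 3, 4, 5})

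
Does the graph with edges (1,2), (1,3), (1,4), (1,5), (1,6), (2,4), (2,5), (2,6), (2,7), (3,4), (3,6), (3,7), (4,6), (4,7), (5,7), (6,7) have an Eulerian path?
No (6 vertices have odd degree: {1, 2, 4, 5, 6, 7}; Eulerian path requires 0 or 2)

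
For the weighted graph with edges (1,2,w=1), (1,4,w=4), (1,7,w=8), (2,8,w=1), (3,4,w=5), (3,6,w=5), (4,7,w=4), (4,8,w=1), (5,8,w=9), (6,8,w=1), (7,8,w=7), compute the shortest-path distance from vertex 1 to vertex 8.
2 (path: 1 -> 2 -> 8; weights 1 + 1 = 2)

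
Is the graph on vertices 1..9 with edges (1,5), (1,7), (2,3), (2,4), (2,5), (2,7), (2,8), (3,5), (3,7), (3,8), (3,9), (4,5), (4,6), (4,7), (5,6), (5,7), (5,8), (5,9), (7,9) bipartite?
No (odd cycle of length 3: 5 -> 1 -> 7 -> 5)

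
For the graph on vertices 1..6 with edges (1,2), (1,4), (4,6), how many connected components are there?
3 (components: {1, 2, 4, 6}, {3}, {5})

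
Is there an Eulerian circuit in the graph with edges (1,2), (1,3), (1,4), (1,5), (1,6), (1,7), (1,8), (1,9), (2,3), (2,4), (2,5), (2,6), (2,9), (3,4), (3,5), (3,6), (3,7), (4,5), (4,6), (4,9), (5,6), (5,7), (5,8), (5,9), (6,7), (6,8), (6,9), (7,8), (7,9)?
Yes (the graph is connected and all 9 vertices have even degree)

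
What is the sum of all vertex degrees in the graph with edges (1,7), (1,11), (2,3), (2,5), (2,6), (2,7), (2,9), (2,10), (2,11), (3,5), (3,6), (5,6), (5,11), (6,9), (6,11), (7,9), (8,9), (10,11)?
36 (handshake: sum of degrees = 2|E| = 2 x 18 = 36)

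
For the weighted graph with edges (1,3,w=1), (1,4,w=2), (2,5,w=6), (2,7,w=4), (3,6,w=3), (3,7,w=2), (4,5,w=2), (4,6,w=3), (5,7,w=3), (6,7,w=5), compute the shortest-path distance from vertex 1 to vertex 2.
7 (path: 1 -> 3 -> 7 -> 2; weights 1 + 2 + 4 = 7)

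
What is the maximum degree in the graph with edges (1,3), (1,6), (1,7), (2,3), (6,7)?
3 (attained at vertex 1)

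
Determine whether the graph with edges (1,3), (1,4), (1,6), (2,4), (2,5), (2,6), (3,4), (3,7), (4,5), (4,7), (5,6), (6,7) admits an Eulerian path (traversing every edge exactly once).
No (6 vertices have odd degree: {1, 2, 3, 4, 5, 7}; Eulerian path requires 0 or 2)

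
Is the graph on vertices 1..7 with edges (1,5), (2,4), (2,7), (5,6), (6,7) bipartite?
Yes. Partition: {1, 2, 3, 6}, {4, 5, 7}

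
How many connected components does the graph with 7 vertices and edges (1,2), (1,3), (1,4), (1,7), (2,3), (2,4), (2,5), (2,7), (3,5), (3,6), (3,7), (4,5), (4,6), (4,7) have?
1 (components: {1, 2, 3, 4, 5, 6, 7})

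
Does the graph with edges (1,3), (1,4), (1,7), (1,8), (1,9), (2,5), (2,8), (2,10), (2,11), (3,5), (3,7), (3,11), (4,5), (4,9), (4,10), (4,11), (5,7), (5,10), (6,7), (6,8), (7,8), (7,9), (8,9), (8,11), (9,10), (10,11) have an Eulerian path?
No (6 vertices have odd degree: {1, 4, 5, 9, 10, 11}; Eulerian path requires 0 or 2)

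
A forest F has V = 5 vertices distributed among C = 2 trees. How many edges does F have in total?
3 (Each of the 2 component trees on V_i vertices has V_i - 1 edges; summing gives V - C = 5 - 2 = 3)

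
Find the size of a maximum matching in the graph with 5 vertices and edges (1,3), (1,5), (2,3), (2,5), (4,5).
2 (matching: (1,3), (4,5); upper bound floor(n/2) = floor(5/2) = 2)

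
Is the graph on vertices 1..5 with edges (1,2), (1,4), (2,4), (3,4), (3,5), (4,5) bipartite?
No (odd cycle of length 3: 4 -> 1 -> 2 -> 4)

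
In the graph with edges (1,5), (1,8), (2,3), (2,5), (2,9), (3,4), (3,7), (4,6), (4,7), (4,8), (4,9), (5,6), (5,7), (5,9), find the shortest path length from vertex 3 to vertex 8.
2 (path: 3 -> 4 -> 8, 2 edges)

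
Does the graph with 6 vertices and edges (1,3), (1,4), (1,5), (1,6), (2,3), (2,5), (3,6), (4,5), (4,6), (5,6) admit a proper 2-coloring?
No (odd cycle of length 3: 6 -> 1 -> 4 -> 6)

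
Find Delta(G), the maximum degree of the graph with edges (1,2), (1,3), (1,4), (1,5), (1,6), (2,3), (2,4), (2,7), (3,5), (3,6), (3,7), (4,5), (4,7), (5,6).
5 (attained at vertices 1, 3)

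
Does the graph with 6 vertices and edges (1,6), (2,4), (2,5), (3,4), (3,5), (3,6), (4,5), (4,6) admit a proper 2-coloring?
No (odd cycle of length 3: 3 -> 6 -> 4 -> 3)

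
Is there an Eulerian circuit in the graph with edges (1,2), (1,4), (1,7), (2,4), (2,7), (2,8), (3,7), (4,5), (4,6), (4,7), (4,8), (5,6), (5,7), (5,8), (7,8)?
No (2 vertices have odd degree: {1, 3}; Eulerian circuit requires 0)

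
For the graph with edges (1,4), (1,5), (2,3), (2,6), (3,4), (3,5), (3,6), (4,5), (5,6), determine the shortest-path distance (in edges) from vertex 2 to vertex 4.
2 (path: 2 -> 3 -> 4, 2 edges)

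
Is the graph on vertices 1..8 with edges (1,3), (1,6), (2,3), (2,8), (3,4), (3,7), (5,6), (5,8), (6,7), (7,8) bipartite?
Yes. Partition: {1, 2, 4, 5, 7}, {3, 6, 8}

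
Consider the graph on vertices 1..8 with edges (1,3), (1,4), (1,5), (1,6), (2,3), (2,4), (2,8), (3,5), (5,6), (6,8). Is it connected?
No, it has 2 components: {1, 2, 3, 4, 5, 6, 8}, {7}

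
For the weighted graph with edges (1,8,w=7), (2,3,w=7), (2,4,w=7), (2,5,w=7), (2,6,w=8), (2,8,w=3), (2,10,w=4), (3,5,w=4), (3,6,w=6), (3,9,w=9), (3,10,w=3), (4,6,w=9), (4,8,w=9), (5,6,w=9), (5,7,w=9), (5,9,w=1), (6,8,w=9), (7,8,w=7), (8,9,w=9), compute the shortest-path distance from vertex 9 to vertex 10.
8 (path: 9 -> 5 -> 3 -> 10; weights 1 + 4 + 3 = 8)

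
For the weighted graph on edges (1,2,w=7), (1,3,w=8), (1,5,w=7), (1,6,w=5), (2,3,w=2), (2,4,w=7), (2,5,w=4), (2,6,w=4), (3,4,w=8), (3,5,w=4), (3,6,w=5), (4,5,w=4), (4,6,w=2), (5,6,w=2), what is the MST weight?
15 (MST edges: (1,6,w=5), (2,3,w=2), (2,5,w=4), (4,6,w=2), (5,6,w=2); sum of weights 5 + 2 + 4 + 2 + 2 = 15)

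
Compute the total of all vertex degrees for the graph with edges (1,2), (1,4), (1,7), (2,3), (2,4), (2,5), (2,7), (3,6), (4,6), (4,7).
20 (handshake: sum of degrees = 2|E| = 2 x 10 = 20)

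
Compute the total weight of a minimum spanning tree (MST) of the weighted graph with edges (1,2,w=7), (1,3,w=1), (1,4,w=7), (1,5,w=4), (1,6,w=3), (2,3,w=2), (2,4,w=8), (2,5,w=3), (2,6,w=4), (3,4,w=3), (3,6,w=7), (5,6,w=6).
12 (MST edges: (1,3,w=1), (1,6,w=3), (2,3,w=2), (2,5,w=3), (3,4,w=3); sum of weights 1 + 3 + 2 + 3 + 3 = 12)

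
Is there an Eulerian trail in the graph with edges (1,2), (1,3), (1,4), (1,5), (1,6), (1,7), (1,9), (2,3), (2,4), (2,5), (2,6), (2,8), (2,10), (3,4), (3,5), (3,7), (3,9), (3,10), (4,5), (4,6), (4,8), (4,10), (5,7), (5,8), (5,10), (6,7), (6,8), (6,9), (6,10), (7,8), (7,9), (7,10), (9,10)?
No (10 vertices have odd degree: {1, 2, 3, 4, 5, 6, 7, 8, 9, 10}; Eulerian path requires 0 or 2)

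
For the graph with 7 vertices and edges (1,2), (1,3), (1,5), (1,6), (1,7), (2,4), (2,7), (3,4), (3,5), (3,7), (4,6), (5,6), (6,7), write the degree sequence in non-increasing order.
[5, 4, 4, 4, 3, 3, 3] (degrees: deg(1)=5, deg(2)=3, deg(3)=4, deg(4)=3, deg(5)=3, deg(6)=4, deg(7)=4)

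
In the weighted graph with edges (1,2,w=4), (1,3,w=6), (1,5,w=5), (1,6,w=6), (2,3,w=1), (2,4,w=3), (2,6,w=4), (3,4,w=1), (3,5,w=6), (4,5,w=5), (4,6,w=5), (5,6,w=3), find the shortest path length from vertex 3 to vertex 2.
1 (path: 3 -> 2; weights 1 = 1)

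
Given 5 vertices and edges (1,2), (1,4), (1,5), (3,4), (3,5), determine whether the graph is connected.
Yes (BFS from 1 visits [1, 2, 4, 5, 3] — all 5 vertices reached)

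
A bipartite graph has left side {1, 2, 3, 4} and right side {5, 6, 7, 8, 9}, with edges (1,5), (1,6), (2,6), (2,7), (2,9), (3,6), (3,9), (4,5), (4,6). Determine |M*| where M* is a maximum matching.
4 (matching: (1,6), (2,7), (3,9), (4,5); upper bound min(|L|,|R|) = min(4,5) = 4)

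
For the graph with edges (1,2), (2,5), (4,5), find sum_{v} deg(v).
6 (handshake: sum of degrees = 2|E| = 2 x 3 = 6)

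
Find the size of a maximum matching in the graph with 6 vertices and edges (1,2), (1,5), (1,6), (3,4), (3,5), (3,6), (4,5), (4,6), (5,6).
3 (matching: (1,2), (3,5), (4,6); upper bound floor(n/2) = floor(6/2) = 3)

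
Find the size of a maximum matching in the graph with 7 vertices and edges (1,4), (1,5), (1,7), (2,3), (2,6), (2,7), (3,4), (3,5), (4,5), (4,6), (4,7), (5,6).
3 (matching: (2,7), (3,5), (4,6); upper bound floor(n/2) = floor(7/2) = 3)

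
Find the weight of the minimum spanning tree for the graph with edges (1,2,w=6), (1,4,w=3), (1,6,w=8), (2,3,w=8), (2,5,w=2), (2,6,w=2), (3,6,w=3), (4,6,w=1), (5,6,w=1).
10 (MST edges: (1,4,w=3), (2,6,w=2), (3,6,w=3), (4,6,w=1), (5,6,w=1); sum of weights 3 + 2 + 3 + 1 + 1 = 10)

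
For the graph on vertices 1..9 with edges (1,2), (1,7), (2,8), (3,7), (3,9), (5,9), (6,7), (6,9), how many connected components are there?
2 (components: {1, 2, 3, 5, 6, 7, 8, 9}, {4})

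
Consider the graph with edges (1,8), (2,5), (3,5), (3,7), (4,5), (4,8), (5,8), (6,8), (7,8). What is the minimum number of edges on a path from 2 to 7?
3 (path: 2 -> 5 -> 8 -> 7, 3 edges)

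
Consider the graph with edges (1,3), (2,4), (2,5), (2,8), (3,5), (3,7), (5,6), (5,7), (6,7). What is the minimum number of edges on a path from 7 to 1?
2 (path: 7 -> 3 -> 1, 2 edges)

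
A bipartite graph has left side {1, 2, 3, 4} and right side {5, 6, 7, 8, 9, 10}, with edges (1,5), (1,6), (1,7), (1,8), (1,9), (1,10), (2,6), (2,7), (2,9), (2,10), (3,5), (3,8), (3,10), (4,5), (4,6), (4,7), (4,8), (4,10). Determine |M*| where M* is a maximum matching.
4 (matching: (1,10), (2,9), (3,8), (4,7); upper bound min(|L|,|R|) = min(4,6) = 4)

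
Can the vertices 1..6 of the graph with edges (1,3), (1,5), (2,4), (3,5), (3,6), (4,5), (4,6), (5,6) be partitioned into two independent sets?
No (odd cycle of length 3: 3 -> 1 -> 5 -> 3)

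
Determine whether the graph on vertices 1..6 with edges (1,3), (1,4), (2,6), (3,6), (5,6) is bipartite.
Yes. Partition: {1, 6}, {2, 3, 4, 5}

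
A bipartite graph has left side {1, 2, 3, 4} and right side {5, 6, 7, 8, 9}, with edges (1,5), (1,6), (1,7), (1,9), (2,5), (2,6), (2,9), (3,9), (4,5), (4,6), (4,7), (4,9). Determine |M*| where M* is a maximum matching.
4 (matching: (1,5), (2,6), (3,9), (4,7); upper bound min(|L|,|R|) = min(4,5) = 4)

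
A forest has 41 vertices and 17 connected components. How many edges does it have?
24 (Each of the 17 component trees on V_i vertices has V_i - 1 edges; summing gives V - C = 41 - 17 = 24)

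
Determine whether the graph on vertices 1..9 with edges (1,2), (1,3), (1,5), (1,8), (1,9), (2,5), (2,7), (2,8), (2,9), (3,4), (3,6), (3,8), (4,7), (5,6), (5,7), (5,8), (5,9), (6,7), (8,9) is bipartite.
No (odd cycle of length 3: 9 -> 1 -> 5 -> 9)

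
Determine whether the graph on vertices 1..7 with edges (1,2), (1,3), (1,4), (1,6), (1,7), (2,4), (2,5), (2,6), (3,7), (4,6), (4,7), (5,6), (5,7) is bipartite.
No (odd cycle of length 3: 6 -> 1 -> 2 -> 6)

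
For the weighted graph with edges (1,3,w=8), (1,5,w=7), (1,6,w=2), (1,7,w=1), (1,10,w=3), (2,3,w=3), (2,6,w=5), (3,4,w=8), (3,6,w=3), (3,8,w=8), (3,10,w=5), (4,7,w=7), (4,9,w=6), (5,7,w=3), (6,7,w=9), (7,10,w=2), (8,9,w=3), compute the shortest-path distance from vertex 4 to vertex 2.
11 (path: 4 -> 3 -> 2; weights 8 + 3 = 11)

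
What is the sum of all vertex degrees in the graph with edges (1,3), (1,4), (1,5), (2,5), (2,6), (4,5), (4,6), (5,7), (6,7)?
18 (handshake: sum of degrees = 2|E| = 2 x 9 = 18)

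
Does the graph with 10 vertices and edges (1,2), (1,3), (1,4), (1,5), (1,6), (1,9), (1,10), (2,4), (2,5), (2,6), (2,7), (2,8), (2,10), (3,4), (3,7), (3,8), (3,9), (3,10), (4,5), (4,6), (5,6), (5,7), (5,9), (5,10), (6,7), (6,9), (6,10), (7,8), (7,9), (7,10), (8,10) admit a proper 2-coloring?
No (odd cycle of length 3: 10 -> 1 -> 6 -> 10)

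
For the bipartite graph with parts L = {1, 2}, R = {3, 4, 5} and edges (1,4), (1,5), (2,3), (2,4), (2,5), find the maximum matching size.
2 (matching: (1,5), (2,4); upper bound min(|L|,|R|) = min(2,3) = 2)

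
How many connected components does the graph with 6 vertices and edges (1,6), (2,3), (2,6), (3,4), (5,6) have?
1 (components: {1, 2, 3, 4, 5, 6})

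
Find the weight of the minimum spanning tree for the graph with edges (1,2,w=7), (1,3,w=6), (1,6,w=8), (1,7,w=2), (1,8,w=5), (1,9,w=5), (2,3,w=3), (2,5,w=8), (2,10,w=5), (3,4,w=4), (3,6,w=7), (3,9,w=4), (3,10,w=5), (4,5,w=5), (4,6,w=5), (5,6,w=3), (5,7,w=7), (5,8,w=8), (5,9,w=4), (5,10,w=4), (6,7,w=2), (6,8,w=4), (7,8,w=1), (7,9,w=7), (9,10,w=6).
27 (MST edges: (1,7,w=2), (2,3,w=3), (3,4,w=4), (3,9,w=4), (5,6,w=3), (5,9,w=4), (5,10,w=4), (6,7,w=2), (7,8,w=1); sum of weights 2 + 3 + 4 + 4 + 3 + 4 + 4 + 2 + 1 = 27)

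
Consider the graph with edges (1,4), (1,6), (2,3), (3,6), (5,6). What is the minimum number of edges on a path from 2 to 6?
2 (path: 2 -> 3 -> 6, 2 edges)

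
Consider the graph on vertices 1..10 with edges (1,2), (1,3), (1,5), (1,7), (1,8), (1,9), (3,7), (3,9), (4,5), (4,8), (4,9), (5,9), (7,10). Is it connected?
No, it has 2 components: {1, 2, 3, 4, 5, 7, 8, 9, 10}, {6}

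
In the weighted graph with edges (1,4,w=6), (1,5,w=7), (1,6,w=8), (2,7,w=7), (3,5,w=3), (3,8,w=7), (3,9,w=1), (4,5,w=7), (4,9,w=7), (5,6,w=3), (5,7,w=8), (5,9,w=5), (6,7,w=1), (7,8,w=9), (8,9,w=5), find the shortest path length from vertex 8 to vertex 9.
5 (path: 8 -> 9; weights 5 = 5)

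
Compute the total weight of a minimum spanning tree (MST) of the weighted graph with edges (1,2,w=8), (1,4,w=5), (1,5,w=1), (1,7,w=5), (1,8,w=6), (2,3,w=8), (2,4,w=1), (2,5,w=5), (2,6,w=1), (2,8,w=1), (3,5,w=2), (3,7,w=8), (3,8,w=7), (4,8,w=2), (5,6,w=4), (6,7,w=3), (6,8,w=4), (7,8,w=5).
13 (MST edges: (1,5,w=1), (2,4,w=1), (2,6,w=1), (2,8,w=1), (3,5,w=2), (5,6,w=4), (6,7,w=3); sum of weights 1 + 1 + 1 + 1 + 2 + 4 + 3 = 13)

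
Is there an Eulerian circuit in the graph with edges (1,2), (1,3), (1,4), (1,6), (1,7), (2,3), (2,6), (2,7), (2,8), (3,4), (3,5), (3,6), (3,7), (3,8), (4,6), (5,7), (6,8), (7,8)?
No (6 vertices have odd degree: {1, 2, 3, 4, 6, 7}; Eulerian circuit requires 0)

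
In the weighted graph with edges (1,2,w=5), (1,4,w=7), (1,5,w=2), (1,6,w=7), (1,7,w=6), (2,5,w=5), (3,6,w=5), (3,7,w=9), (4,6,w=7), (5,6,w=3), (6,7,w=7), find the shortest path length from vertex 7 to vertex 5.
8 (path: 7 -> 1 -> 5; weights 6 + 2 = 8)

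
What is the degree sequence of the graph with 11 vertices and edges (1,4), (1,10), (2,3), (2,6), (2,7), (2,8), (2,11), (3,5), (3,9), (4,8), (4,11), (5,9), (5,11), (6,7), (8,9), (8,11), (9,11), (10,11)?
[6, 5, 4, 4, 3, 3, 3, 2, 2, 2, 2] (degrees: deg(1)=2, deg(2)=5, deg(3)=3, deg(4)=3, deg(5)=3, deg(6)=2, deg(7)=2, deg(8)=4, deg(9)=4, deg(10)=2, deg(11)=6)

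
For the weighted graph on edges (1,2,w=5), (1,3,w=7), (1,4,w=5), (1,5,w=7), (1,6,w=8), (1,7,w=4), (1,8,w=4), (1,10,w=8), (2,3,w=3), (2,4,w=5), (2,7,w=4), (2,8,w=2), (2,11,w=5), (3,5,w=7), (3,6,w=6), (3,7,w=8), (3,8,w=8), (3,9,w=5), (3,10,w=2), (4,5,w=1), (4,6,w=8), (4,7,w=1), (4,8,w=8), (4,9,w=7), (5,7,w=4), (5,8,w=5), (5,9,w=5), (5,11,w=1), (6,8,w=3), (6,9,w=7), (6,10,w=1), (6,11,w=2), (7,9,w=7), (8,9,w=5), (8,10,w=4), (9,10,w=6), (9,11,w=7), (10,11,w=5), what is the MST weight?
22 (MST edges: (1,7,w=4), (2,3,w=3), (2,8,w=2), (3,9,w=5), (3,10,w=2), (4,5,w=1), (4,7,w=1), (5,11,w=1), (6,10,w=1), (6,11,w=2); sum of weights 4 + 3 + 2 + 5 + 2 + 1 + 1 + 1 + 1 + 2 = 22)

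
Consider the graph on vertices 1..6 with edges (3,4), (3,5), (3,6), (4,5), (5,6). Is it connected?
No, it has 3 components: {1}, {2}, {3, 4, 5, 6}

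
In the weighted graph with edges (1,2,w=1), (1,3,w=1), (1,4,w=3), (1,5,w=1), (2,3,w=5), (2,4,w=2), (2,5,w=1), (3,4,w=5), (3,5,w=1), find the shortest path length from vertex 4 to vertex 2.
2 (path: 4 -> 2; weights 2 = 2)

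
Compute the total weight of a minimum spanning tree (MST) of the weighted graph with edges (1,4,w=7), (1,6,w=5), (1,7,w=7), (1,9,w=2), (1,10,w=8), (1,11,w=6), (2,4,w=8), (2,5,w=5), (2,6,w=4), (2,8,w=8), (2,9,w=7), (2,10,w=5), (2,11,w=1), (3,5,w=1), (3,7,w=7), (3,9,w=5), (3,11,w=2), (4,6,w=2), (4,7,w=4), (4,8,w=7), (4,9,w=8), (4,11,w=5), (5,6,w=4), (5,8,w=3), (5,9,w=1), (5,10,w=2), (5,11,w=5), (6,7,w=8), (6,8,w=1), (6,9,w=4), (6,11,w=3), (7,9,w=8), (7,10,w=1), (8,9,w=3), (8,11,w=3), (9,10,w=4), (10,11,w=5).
16 (MST edges: (1,9,w=2), (2,11,w=1), (3,5,w=1), (3,11,w=2), (4,6,w=2), (5,8,w=3), (5,9,w=1), (5,10,w=2), (6,8,w=1), (7,10,w=1); sum of weights 2 + 1 + 1 + 2 + 2 + 3 + 1 + 2 + 1 + 1 = 16)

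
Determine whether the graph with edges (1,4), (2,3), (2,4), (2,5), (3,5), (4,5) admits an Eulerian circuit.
No (4 vertices have odd degree: {1, 2, 4, 5}; Eulerian circuit requires 0)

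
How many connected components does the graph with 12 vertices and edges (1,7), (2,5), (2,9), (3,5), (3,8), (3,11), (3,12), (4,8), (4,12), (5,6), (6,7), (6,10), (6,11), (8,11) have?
1 (components: {1, 2, 3, 4, 5, 6, 7, 8, 9, 10, 11, 12})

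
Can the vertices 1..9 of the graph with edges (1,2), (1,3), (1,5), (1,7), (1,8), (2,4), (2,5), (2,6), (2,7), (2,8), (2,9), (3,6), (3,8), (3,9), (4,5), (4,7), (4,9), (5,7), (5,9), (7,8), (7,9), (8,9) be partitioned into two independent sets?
No (odd cycle of length 3: 7 -> 1 -> 2 -> 7)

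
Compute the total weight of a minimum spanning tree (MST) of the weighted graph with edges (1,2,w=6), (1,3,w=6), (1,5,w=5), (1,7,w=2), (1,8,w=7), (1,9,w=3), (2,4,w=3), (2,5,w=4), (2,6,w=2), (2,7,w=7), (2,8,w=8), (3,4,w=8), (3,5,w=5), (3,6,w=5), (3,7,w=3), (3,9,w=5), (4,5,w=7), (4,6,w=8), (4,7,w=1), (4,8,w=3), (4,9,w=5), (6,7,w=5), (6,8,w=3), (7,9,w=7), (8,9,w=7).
21 (MST edges: (1,7,w=2), (1,9,w=3), (2,4,w=3), (2,5,w=4), (2,6,w=2), (3,7,w=3), (4,7,w=1), (4,8,w=3); sum of weights 2 + 3 + 3 + 4 + 2 + 3 + 1 + 3 = 21)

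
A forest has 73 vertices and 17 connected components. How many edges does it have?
56 (Each of the 17 component trees on V_i vertices has V_i - 1 edges; summing gives V - C = 73 - 17 = 56)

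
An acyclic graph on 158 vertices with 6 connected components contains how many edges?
152 (Each of the 6 component trees on V_i vertices has V_i - 1 edges; summing gives V - C = 158 - 6 = 152)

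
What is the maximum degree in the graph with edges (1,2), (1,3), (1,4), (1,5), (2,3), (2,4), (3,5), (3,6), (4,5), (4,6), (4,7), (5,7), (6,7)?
5 (attained at vertex 4)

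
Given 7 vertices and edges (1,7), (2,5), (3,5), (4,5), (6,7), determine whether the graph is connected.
No, it has 2 components: {1, 6, 7}, {2, 3, 4, 5}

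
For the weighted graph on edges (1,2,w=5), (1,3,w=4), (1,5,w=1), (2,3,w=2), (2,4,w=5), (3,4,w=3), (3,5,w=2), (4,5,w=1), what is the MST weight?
6 (MST edges: (1,5,w=1), (2,3,w=2), (3,5,w=2), (4,5,w=1); sum of weights 1 + 2 + 2 + 1 = 6)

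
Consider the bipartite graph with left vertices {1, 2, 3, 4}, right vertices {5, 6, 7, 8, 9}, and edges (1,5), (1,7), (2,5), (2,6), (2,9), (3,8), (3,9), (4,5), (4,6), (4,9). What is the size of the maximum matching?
4 (matching: (1,7), (2,9), (3,8), (4,6); upper bound min(|L|,|R|) = min(4,5) = 4)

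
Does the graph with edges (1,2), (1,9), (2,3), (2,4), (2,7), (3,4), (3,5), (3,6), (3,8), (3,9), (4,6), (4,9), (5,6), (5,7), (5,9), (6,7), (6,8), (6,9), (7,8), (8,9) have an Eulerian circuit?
Yes (the graph is connected and all 9 vertices have even degree)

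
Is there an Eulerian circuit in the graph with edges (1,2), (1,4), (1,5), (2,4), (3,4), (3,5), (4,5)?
No (2 vertices have odd degree: {1, 5}; Eulerian circuit requires 0)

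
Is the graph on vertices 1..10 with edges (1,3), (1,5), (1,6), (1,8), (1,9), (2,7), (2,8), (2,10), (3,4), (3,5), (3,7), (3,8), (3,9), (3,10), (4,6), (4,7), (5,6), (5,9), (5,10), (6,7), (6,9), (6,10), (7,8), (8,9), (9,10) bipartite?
No (odd cycle of length 3: 9 -> 1 -> 8 -> 9)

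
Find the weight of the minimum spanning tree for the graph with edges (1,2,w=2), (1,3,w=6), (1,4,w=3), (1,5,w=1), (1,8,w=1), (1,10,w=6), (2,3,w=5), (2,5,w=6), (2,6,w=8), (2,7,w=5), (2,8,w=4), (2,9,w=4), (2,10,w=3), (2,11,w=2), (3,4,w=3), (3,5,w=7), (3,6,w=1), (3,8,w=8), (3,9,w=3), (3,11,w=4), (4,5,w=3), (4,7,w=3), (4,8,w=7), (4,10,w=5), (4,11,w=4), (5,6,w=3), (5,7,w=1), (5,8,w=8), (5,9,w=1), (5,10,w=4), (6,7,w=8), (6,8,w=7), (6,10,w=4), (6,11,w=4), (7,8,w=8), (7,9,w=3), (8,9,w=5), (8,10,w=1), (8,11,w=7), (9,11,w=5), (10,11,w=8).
16 (MST edges: (1,2,w=2), (1,4,w=3), (1,5,w=1), (1,8,w=1), (2,11,w=2), (3,4,w=3), (3,6,w=1), (5,7,w=1), (5,9,w=1), (8,10,w=1); sum of weights 2 + 3 + 1 + 1 + 2 + 3 + 1 + 1 + 1 + 1 = 16)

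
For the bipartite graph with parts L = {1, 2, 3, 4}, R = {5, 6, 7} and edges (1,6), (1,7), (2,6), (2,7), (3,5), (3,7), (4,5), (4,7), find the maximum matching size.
3 (matching: (1,7), (2,6), (3,5); upper bound min(|L|,|R|) = min(4,3) = 3)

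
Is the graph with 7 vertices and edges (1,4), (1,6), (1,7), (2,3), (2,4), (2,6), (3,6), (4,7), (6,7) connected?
No, it has 2 components: {1, 2, 3, 4, 6, 7}, {5}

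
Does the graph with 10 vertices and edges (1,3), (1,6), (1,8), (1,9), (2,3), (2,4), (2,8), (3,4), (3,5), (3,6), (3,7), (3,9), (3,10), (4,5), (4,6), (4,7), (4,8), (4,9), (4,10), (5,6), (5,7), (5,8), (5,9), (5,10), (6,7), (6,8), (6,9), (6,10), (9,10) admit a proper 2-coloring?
No (odd cycle of length 3: 9 -> 1 -> 6 -> 9)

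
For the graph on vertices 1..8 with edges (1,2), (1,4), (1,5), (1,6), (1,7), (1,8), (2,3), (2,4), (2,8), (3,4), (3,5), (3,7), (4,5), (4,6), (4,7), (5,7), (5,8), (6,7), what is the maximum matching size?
4 (matching: (1,8), (2,3), (4,6), (5,7); upper bound floor(n/2) = floor(8/2) = 4)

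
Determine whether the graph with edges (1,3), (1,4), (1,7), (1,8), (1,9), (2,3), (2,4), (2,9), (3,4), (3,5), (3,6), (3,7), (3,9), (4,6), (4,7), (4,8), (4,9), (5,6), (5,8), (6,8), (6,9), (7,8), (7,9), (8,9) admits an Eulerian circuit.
No (8 vertices have odd degree: {1, 2, 3, 4, 5, 6, 7, 9}; Eulerian circuit requires 0)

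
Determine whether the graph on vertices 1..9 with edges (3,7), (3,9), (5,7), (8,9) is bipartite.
Yes. Partition: {1, 2, 3, 4, 5, 6, 8}, {7, 9}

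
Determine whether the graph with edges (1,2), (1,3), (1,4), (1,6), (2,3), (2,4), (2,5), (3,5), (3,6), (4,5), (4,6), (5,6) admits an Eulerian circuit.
Yes (the graph is connected and all 6 vertices have even degree)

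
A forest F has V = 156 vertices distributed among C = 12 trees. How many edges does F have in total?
144 (Each of the 12 component trees on V_i vertices has V_i - 1 edges; summing gives V - C = 156 - 12 = 144)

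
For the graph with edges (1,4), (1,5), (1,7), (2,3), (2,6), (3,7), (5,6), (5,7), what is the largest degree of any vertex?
3 (attained at vertices 1, 5, 7)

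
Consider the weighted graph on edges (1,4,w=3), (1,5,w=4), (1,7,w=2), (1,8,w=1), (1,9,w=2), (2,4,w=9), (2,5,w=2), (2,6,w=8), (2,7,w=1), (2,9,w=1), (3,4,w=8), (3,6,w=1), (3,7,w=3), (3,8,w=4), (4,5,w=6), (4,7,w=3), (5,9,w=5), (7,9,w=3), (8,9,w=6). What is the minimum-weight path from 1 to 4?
3 (path: 1 -> 4; weights 3 = 3)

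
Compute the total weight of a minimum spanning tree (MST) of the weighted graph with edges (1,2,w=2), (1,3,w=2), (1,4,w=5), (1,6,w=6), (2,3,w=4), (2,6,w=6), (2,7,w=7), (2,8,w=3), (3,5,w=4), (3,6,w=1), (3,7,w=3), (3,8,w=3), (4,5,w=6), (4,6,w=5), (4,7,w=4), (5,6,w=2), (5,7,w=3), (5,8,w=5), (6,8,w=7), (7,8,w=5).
17 (MST edges: (1,2,w=2), (1,3,w=2), (2,8,w=3), (3,6,w=1), (3,7,w=3), (4,7,w=4), (5,6,w=2); sum of weights 2 + 2 + 3 + 1 + 3 + 4 + 2 = 17)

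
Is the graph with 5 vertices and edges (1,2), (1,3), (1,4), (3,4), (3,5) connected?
Yes (BFS from 1 visits [1, 2, 3, 4, 5] — all 5 vertices reached)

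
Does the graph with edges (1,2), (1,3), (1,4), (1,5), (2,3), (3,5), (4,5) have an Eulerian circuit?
No (2 vertices have odd degree: {3, 5}; Eulerian circuit requires 0)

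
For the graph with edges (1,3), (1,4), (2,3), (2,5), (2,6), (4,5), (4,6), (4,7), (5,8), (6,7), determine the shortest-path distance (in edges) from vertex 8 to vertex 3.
3 (path: 8 -> 5 -> 2 -> 3, 3 edges)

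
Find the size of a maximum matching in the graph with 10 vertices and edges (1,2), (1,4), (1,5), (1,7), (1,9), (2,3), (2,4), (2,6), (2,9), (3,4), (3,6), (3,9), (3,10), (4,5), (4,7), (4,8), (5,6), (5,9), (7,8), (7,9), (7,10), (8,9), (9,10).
5 (matching: (1,4), (2,6), (3,10), (5,9), (7,8); upper bound floor(n/2) = floor(10/2) = 5)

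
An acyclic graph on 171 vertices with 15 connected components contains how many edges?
156 (Each of the 15 component trees on V_i vertices has V_i - 1 edges; summing gives V - C = 171 - 15 = 156)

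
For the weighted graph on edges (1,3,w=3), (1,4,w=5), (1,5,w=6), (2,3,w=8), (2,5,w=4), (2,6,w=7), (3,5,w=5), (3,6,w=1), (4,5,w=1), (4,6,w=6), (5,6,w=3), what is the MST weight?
12 (MST edges: (1,3,w=3), (2,5,w=4), (3,6,w=1), (4,5,w=1), (5,6,w=3); sum of weights 3 + 4 + 1 + 1 + 3 = 12)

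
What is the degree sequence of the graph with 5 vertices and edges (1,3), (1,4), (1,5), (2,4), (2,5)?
[3, 2, 2, 2, 1] (degrees: deg(1)=3, deg(2)=2, deg(3)=1, deg(4)=2, deg(5)=2)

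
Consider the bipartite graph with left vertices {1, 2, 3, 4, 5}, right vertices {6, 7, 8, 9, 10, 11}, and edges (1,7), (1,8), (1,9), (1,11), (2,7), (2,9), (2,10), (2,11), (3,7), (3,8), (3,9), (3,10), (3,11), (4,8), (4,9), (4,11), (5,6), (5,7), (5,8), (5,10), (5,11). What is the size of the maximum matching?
5 (matching: (1,11), (2,10), (3,9), (4,8), (5,7); upper bound min(|L|,|R|) = min(5,6) = 5)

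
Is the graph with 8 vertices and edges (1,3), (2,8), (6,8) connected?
No, it has 5 components: {1, 3}, {2, 6, 8}, {4}, {5}, {7}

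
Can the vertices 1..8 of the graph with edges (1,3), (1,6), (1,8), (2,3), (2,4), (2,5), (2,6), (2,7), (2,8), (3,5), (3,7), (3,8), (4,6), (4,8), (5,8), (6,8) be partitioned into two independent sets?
No (odd cycle of length 3: 8 -> 1 -> 3 -> 8)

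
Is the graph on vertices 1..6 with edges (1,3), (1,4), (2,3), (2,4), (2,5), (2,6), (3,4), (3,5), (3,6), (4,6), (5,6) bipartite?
No (odd cycle of length 3: 3 -> 1 -> 4 -> 3)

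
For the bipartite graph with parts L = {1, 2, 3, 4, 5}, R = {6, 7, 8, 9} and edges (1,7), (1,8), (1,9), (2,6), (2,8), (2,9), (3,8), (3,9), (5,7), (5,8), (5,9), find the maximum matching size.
4 (matching: (1,9), (2,6), (3,8), (5,7); upper bound min(|L|,|R|) = min(5,4) = 4)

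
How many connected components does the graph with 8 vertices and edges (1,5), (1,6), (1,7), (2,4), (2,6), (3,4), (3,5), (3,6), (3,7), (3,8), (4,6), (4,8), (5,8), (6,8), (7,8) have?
1 (components: {1, 2, 3, 4, 5, 6, 7, 8})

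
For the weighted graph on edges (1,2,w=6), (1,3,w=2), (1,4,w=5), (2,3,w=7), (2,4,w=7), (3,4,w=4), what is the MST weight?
12 (MST edges: (1,2,w=6), (1,3,w=2), (3,4,w=4); sum of weights 6 + 2 + 4 = 12)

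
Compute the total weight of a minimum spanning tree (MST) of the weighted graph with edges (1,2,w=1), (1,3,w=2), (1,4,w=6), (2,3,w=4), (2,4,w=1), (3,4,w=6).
4 (MST edges: (1,2,w=1), (1,3,w=2), (2,4,w=1); sum of weights 1 + 2 + 1 = 4)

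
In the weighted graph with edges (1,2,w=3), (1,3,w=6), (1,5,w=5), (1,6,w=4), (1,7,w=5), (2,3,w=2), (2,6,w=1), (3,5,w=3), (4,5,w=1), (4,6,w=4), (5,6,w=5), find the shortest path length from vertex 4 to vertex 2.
5 (path: 4 -> 6 -> 2; weights 4 + 1 = 5)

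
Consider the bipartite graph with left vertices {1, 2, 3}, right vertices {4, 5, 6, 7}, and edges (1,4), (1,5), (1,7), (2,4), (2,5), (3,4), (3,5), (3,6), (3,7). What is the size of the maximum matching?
3 (matching: (1,7), (2,5), (3,6); upper bound min(|L|,|R|) = min(3,4) = 3)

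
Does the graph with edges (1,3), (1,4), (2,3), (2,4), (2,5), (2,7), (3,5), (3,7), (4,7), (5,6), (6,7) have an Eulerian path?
Yes (the graph is connected and exactly 2 vertices have odd degree: {4, 5}; any Eulerian path must start and end at those)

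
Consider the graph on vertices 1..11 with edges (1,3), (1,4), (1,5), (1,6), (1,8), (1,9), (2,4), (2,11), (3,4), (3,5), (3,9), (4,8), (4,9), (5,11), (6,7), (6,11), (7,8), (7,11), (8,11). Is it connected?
No, it has 2 components: {1, 2, 3, 4, 5, 6, 7, 8, 9, 11}, {10}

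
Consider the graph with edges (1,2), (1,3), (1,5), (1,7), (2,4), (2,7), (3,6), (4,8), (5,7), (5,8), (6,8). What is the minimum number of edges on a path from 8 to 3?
2 (path: 8 -> 6 -> 3, 2 edges)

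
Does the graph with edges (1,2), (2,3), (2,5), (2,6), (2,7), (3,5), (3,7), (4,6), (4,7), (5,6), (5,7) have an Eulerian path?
No (4 vertices have odd degree: {1, 2, 3, 6}; Eulerian path requires 0 or 2)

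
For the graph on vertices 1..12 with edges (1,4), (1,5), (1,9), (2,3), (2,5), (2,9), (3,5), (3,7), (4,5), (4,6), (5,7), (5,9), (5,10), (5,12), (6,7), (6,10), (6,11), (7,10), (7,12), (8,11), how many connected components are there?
1 (components: {1, 2, 3, 4, 5, 6, 7, 8, 9, 10, 11, 12})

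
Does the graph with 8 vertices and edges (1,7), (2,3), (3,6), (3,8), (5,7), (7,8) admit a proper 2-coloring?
Yes. Partition: {1, 2, 4, 5, 6, 8}, {3, 7}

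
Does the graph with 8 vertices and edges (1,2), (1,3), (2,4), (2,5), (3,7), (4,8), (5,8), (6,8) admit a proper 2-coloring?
Yes. Partition: {1, 4, 5, 6, 7}, {2, 3, 8}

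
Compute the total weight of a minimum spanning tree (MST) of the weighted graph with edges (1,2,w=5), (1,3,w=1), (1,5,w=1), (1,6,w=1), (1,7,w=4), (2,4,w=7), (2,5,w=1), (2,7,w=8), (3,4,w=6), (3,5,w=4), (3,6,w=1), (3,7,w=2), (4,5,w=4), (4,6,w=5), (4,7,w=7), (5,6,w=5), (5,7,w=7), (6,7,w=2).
10 (MST edges: (1,3,w=1), (1,5,w=1), (1,6,w=1), (2,5,w=1), (3,7,w=2), (4,5,w=4); sum of weights 1 + 1 + 1 + 1 + 2 + 4 = 10)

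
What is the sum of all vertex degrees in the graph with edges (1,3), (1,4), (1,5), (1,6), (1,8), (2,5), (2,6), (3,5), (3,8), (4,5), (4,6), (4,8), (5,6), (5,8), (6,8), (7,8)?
32 (handshake: sum of degrees = 2|E| = 2 x 16 = 32)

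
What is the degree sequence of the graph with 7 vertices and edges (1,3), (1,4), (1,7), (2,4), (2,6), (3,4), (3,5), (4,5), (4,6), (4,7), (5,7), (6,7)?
[6, 4, 3, 3, 3, 3, 2] (degrees: deg(1)=3, deg(2)=2, deg(3)=3, deg(4)=6, deg(5)=3, deg(6)=3, deg(7)=4)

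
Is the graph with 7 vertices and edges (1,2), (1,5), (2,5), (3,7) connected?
No, it has 4 components: {1, 2, 5}, {3, 7}, {4}, {6}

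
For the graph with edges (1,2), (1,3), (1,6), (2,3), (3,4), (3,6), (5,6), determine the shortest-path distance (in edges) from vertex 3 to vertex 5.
2 (path: 3 -> 6 -> 5, 2 edges)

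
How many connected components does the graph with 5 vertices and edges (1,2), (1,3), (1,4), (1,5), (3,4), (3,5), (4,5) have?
1 (components: {1, 2, 3, 4, 5})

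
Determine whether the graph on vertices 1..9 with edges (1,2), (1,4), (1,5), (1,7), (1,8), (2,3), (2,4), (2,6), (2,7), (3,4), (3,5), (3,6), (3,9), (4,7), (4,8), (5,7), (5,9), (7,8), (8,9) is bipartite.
No (odd cycle of length 3: 2 -> 1 -> 7 -> 2)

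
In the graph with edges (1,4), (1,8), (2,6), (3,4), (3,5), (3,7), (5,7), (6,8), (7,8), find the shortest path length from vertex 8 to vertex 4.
2 (path: 8 -> 1 -> 4, 2 edges)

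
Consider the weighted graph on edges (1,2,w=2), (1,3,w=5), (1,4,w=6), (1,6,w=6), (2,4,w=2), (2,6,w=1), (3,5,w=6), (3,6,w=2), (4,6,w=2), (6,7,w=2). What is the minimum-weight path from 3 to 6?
2 (path: 3 -> 6; weights 2 = 2)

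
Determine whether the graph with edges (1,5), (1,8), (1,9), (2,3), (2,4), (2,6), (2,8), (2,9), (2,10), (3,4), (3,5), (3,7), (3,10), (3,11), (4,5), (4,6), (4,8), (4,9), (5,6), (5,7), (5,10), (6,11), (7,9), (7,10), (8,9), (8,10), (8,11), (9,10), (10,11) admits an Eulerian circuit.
No (2 vertices have odd degree: {1, 10}; Eulerian circuit requires 0)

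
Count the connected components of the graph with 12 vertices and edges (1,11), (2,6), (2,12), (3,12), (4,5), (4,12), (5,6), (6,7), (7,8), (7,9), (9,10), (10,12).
2 (components: {1, 11}, {2, 3, 4, 5, 6, 7, 8, 9, 10, 12})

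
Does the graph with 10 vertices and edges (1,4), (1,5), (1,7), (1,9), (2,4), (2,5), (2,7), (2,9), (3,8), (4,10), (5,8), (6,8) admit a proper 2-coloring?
Yes. Partition: {1, 2, 8, 10}, {3, 4, 5, 6, 7, 9}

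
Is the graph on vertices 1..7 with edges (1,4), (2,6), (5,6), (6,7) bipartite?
Yes. Partition: {1, 2, 3, 5, 7}, {4, 6}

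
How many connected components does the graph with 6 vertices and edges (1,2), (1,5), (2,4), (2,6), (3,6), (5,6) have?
1 (components: {1, 2, 3, 4, 5, 6})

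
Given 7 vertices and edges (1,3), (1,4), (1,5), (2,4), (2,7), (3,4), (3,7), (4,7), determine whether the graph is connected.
No, it has 2 components: {1, 2, 3, 4, 5, 7}, {6}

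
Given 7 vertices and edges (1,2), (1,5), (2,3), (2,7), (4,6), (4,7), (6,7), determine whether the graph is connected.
Yes (BFS from 1 visits [1, 2, 5, 3, 7, 4, 6] — all 7 vertices reached)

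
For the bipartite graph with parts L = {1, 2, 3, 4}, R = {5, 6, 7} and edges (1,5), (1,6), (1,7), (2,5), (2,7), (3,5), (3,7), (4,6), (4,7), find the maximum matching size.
3 (matching: (1,7), (2,5), (4,6); upper bound min(|L|,|R|) = min(4,3) = 3)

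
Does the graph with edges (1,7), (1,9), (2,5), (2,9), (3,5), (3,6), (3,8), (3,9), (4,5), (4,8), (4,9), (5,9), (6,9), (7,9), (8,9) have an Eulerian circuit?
No (2 vertices have odd degree: {4, 8}; Eulerian circuit requires 0)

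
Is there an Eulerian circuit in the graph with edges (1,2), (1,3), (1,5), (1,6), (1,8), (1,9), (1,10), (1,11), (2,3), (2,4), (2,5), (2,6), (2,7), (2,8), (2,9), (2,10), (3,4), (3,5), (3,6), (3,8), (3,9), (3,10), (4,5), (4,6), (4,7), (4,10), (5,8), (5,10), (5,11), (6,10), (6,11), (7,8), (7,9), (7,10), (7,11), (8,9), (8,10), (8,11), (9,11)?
No (2 vertices have odd degree: {2, 5}; Eulerian circuit requires 0)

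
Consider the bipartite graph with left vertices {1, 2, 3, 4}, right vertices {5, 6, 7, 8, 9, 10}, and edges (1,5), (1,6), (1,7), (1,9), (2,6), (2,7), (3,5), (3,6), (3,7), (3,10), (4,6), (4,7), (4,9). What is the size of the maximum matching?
4 (matching: (1,9), (2,7), (3,10), (4,6); upper bound min(|L|,|R|) = min(4,6) = 4)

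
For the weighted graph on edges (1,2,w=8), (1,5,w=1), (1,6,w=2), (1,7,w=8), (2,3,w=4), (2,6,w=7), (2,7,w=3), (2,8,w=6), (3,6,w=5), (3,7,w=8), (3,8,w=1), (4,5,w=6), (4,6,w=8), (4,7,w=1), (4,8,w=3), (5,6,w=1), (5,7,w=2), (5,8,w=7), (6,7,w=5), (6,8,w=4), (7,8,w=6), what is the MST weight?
12 (MST edges: (1,5,w=1), (2,7,w=3), (3,8,w=1), (4,7,w=1), (4,8,w=3), (5,6,w=1), (5,7,w=2); sum of weights 1 + 3 + 1 + 1 + 3 + 1 + 2 = 12)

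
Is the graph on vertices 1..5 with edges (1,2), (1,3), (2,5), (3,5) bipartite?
Yes. Partition: {1, 4, 5}, {2, 3}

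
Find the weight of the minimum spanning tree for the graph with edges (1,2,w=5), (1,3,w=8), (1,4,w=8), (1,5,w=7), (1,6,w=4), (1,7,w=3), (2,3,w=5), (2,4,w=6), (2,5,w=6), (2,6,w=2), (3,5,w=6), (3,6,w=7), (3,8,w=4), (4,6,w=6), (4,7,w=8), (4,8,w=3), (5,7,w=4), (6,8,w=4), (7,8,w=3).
23 (MST edges: (1,6,w=4), (1,7,w=3), (2,6,w=2), (3,8,w=4), (4,8,w=3), (5,7,w=4), (7,8,w=3); sum of weights 4 + 3 + 2 + 4 + 3 + 4 + 3 = 23)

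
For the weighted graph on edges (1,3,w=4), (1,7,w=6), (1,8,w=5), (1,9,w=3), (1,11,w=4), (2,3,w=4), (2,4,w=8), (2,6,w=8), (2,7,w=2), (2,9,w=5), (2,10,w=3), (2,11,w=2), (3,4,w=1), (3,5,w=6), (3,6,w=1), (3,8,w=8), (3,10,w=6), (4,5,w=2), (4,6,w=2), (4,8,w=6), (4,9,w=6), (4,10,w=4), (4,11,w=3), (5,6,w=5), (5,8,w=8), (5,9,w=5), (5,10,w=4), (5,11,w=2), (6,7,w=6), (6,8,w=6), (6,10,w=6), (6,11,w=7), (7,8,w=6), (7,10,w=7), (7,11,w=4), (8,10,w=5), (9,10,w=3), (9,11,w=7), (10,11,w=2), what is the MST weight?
23 (MST edges: (1,8,w=5), (1,9,w=3), (2,7,w=2), (2,11,w=2), (3,4,w=1), (3,6,w=1), (4,5,w=2), (5,11,w=2), (9,10,w=3), (10,11,w=2); sum of weights 5 + 3 + 2 + 2 + 1 + 1 + 2 + 2 + 3 + 2 = 23)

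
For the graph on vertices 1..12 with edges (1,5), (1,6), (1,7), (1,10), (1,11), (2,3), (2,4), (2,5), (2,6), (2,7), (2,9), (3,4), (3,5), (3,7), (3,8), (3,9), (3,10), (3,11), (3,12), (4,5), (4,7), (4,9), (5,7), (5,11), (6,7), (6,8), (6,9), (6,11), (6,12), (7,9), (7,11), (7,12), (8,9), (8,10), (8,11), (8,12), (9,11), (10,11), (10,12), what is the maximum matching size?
6 (matching: (1,5), (2,7), (3,12), (4,9), (6,11), (8,10); upper bound floor(n/2) = floor(12/2) = 6)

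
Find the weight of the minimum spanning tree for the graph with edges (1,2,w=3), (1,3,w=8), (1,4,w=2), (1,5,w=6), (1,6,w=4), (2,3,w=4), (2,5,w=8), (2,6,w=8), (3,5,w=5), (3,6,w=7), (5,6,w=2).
15 (MST edges: (1,2,w=3), (1,4,w=2), (1,6,w=4), (2,3,w=4), (5,6,w=2); sum of weights 3 + 2 + 4 + 4 + 2 = 15)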